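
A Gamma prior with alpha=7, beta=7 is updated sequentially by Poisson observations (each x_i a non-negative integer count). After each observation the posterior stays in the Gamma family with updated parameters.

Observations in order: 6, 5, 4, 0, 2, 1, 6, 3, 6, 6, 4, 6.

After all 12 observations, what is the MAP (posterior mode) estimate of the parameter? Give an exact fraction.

obs 1: x=6 → posterior Gamma(13, 8)
obs 2: x=5 → posterior Gamma(18, 9)
obs 3: x=4 → posterior Gamma(22, 10)
obs 4: x=0 → posterior Gamma(22, 11)
obs 5: x=2 → posterior Gamma(24, 12)
obs 6: x=1 → posterior Gamma(25, 13)
obs 7: x=6 → posterior Gamma(31, 14)
obs 8: x=3 → posterior Gamma(34, 15)
obs 9: x=6 → posterior Gamma(40, 16)
obs 10: x=6 → posterior Gamma(46, 17)
obs 11: x=4 → posterior Gamma(50, 18)
obs 12: x=6 → posterior Gamma(56, 19)

55/19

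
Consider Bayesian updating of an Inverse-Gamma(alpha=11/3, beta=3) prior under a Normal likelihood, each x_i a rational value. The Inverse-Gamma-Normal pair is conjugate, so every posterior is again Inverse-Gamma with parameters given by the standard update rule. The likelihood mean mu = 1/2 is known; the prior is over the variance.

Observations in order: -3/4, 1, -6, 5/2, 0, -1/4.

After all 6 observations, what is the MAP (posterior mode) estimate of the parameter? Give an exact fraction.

1317/368

obs 1: x=-3/4 → posterior Inverse-Gamma(25/6, 121/32)
obs 2: x=1 → posterior Inverse-Gamma(14/3, 125/32)
obs 3: x=-6 → posterior Inverse-Gamma(31/6, 801/32)
obs 4: x=5/2 → posterior Inverse-Gamma(17/3, 865/32)
obs 5: x=0 → posterior Inverse-Gamma(37/6, 869/32)
obs 6: x=-1/4 → posterior Inverse-Gamma(20/3, 439/16)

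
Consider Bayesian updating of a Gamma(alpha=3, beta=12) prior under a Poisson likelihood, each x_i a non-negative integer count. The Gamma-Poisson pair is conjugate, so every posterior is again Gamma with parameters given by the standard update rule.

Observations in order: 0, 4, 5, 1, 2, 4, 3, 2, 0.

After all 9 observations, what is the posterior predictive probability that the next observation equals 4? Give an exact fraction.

474799440760566925745230455881780775/19355529979239493226277147720934227968

obs 1: x=0 → posterior Gamma(3, 13)
obs 2: x=4 → posterior Gamma(7, 14)
obs 3: x=5 → posterior Gamma(12, 15)
obs 4: x=1 → posterior Gamma(13, 16)
obs 5: x=2 → posterior Gamma(15, 17)
obs 6: x=4 → posterior Gamma(19, 18)
obs 7: x=3 → posterior Gamma(22, 19)
obs 8: x=2 → posterior Gamma(24, 20)
obs 9: x=0 → posterior Gamma(24, 21)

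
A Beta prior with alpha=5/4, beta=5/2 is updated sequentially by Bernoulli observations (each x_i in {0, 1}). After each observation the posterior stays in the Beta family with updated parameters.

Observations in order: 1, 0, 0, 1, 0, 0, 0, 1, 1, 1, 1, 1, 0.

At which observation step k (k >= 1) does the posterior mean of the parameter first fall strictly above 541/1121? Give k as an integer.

k = 11

obs 1: x=1 → posterior Beta(9/4, 5/2)
obs 2: x=0 → posterior Beta(9/4, 7/2)
obs 3: x=0 → posterior Beta(9/4, 9/2)
obs 4: x=1 → posterior Beta(13/4, 9/2)
obs 5: x=0 → posterior Beta(13/4, 11/2)
obs 6: x=0 → posterior Beta(13/4, 13/2)
obs 7: x=0 → posterior Beta(13/4, 15/2)
obs 8: x=1 → posterior Beta(17/4, 15/2)
obs 9: x=1 → posterior Beta(21/4, 15/2)
obs 10: x=1 → posterior Beta(25/4, 15/2)
obs 11: x=1 → posterior Beta(29/4, 15/2)
obs 12: x=1 → posterior Beta(33/4, 15/2)
obs 13: x=0 → posterior Beta(33/4, 17/2)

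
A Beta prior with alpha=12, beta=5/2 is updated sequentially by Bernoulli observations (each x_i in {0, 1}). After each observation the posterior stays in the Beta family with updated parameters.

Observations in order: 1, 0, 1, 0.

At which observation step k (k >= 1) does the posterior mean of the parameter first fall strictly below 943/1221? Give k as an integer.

k = 4

obs 1: x=1 → posterior Beta(13, 5/2)
obs 2: x=0 → posterior Beta(13, 7/2)
obs 3: x=1 → posterior Beta(14, 7/2)
obs 4: x=0 → posterior Beta(14, 9/2)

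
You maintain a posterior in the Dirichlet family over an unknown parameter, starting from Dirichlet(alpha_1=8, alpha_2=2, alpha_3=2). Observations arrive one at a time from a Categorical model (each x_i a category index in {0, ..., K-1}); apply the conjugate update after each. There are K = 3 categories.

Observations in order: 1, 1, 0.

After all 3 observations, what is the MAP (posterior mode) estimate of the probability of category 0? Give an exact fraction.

obs 1: x=1 → posterior Dirichlet(8, 3, 2)
obs 2: x=1 → posterior Dirichlet(8, 4, 2)
obs 3: x=0 → posterior Dirichlet(9, 4, 2)

2/3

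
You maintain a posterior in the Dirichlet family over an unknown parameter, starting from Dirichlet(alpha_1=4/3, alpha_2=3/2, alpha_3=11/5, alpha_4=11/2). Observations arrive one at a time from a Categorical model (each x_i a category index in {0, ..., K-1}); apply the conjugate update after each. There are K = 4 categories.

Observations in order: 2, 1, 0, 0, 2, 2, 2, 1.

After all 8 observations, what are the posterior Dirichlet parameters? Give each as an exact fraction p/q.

obs 1: x=2 → posterior Dirichlet(4/3, 3/2, 16/5, 11/2)
obs 2: x=1 → posterior Dirichlet(4/3, 5/2, 16/5, 11/2)
obs 3: x=0 → posterior Dirichlet(7/3, 5/2, 16/5, 11/2)
obs 4: x=0 → posterior Dirichlet(10/3, 5/2, 16/5, 11/2)
obs 5: x=2 → posterior Dirichlet(10/3, 5/2, 21/5, 11/2)
obs 6: x=2 → posterior Dirichlet(10/3, 5/2, 26/5, 11/2)
obs 7: x=2 → posterior Dirichlet(10/3, 5/2, 31/5, 11/2)
obs 8: x=1 → posterior Dirichlet(10/3, 7/2, 31/5, 11/2)

alpha_1=10/3, alpha_2=7/2, alpha_3=31/5, alpha_4=11/2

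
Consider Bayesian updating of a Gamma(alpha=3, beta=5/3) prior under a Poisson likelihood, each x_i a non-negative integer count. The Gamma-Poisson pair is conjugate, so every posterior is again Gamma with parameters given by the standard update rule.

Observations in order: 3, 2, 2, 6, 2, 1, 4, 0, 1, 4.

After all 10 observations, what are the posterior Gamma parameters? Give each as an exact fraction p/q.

alpha=28, beta=35/3

obs 1: x=3 → posterior Gamma(6, 8/3)
obs 2: x=2 → posterior Gamma(8, 11/3)
obs 3: x=2 → posterior Gamma(10, 14/3)
obs 4: x=6 → posterior Gamma(16, 17/3)
obs 5: x=2 → posterior Gamma(18, 20/3)
obs 6: x=1 → posterior Gamma(19, 23/3)
obs 7: x=4 → posterior Gamma(23, 26/3)
obs 8: x=0 → posterior Gamma(23, 29/3)
obs 9: x=1 → posterior Gamma(24, 32/3)
obs 10: x=4 → posterior Gamma(28, 35/3)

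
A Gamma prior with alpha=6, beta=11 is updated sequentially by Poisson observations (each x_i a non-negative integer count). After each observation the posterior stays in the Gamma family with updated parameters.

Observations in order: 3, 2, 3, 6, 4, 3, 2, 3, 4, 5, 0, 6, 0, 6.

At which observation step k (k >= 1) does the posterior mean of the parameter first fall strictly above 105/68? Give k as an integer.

k = 6

obs 1: x=3 → posterior Gamma(9, 12)
obs 2: x=2 → posterior Gamma(11, 13)
obs 3: x=3 → posterior Gamma(14, 14)
obs 4: x=6 → posterior Gamma(20, 15)
obs 5: x=4 → posterior Gamma(24, 16)
obs 6: x=3 → posterior Gamma(27, 17)
obs 7: x=2 → posterior Gamma(29, 18)
obs 8: x=3 → posterior Gamma(32, 19)
obs 9: x=4 → posterior Gamma(36, 20)
obs 10: x=5 → posterior Gamma(41, 21)
obs 11: x=0 → posterior Gamma(41, 22)
obs 12: x=6 → posterior Gamma(47, 23)
obs 13: x=0 → posterior Gamma(47, 24)
obs 14: x=6 → posterior Gamma(53, 25)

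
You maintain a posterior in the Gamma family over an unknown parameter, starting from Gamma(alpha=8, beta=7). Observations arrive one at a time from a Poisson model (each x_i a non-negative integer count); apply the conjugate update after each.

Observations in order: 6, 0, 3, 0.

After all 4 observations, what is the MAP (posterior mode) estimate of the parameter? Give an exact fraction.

obs 1: x=6 → posterior Gamma(14, 8)
obs 2: x=0 → posterior Gamma(14, 9)
obs 3: x=3 → posterior Gamma(17, 10)
obs 4: x=0 → posterior Gamma(17, 11)

16/11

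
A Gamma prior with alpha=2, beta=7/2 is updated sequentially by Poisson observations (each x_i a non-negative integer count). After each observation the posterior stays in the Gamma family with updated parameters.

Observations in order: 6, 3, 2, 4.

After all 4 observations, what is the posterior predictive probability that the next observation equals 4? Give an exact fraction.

obs 1: x=6 → posterior Gamma(8, 9/2)
obs 2: x=3 → posterior Gamma(11, 11/2)
obs 3: x=2 → posterior Gamma(13, 13/2)
obs 4: x=4 → posterior Gamma(17, 15/2)

449279131530761718750000/4064231406647572522401601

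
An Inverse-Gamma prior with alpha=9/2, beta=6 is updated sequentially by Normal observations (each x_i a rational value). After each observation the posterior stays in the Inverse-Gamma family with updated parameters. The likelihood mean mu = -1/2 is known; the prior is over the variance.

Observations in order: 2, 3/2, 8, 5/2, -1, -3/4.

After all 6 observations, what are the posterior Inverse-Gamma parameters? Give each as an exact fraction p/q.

obs 1: x=2 → posterior Inverse-Gamma(5, 73/8)
obs 2: x=3/2 → posterior Inverse-Gamma(11/2, 89/8)
obs 3: x=8 → posterior Inverse-Gamma(6, 189/4)
obs 4: x=5/2 → posterior Inverse-Gamma(13/2, 207/4)
obs 5: x=-1 → posterior Inverse-Gamma(7, 415/8)
obs 6: x=-3/4 → posterior Inverse-Gamma(15/2, 1661/32)

alpha=15/2, beta=1661/32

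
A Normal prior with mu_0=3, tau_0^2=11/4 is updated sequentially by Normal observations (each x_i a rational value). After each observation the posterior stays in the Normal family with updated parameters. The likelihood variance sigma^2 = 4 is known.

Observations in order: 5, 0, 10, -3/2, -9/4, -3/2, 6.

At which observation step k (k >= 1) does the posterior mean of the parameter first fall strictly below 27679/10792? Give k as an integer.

obs 1: x=5 → posterior Normal(103/27, 44/27)
obs 2: x=0 → posterior Normal(103/38, 22/19)
obs 3: x=10 → posterior Normal(213/49, 44/49)
obs 4: x=-3/2 → posterior Normal(131/40, 11/15)
obs 5: x=-9/4 → posterior Normal(687/284, 44/71)
obs 6: x=-3/2 → posterior Normal(621/328, 22/41)
obs 7: x=6 → posterior Normal(295/124, 44/93)

k = 5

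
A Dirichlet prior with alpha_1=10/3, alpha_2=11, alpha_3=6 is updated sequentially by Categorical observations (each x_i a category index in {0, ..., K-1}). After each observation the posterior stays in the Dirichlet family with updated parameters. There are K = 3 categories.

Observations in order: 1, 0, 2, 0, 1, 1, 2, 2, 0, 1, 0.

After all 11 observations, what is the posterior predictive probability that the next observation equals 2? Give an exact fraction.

27/94

obs 1: x=1 → posterior Dirichlet(10/3, 12, 6)
obs 2: x=0 → posterior Dirichlet(13/3, 12, 6)
obs 3: x=2 → posterior Dirichlet(13/3, 12, 7)
obs 4: x=0 → posterior Dirichlet(16/3, 12, 7)
obs 5: x=1 → posterior Dirichlet(16/3, 13, 7)
obs 6: x=1 → posterior Dirichlet(16/3, 14, 7)
obs 7: x=2 → posterior Dirichlet(16/3, 14, 8)
obs 8: x=2 → posterior Dirichlet(16/3, 14, 9)
obs 9: x=0 → posterior Dirichlet(19/3, 14, 9)
obs 10: x=1 → posterior Dirichlet(19/3, 15, 9)
obs 11: x=0 → posterior Dirichlet(22/3, 15, 9)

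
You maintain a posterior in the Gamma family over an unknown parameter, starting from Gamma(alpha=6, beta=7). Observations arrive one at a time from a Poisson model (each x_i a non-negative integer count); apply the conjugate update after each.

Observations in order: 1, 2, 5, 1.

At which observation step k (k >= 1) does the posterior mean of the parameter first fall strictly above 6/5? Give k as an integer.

k = 3

obs 1: x=1 → posterior Gamma(7, 8)
obs 2: x=2 → posterior Gamma(9, 9)
obs 3: x=5 → posterior Gamma(14, 10)
obs 4: x=1 → posterior Gamma(15, 11)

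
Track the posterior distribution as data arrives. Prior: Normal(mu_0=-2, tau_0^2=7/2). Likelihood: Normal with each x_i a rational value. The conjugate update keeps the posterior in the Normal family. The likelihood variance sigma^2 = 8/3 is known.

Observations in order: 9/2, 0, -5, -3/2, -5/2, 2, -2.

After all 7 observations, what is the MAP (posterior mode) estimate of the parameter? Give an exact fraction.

obs 1: x=9/2 → posterior Normal(125/74, 56/37)
obs 2: x=0 → posterior Normal(125/116, 28/29)
obs 3: x=-5 → posterior Normal(-85/158, 56/79)
obs 4: x=-3/2 → posterior Normal(-37/50, 14/25)
obs 5: x=-5/2 → posterior Normal(-23/22, 56/121)
obs 6: x=2 → posterior Normal(-169/284, 28/71)
obs 7: x=-2 → posterior Normal(-253/326, 56/163)

-253/326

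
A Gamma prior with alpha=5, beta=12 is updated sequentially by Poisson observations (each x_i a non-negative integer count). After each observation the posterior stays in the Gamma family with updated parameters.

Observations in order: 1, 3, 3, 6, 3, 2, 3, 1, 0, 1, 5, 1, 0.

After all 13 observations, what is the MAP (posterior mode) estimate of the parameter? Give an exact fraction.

obs 1: x=1 → posterior Gamma(6, 13)
obs 2: x=3 → posterior Gamma(9, 14)
obs 3: x=3 → posterior Gamma(12, 15)
obs 4: x=6 → posterior Gamma(18, 16)
obs 5: x=3 → posterior Gamma(21, 17)
obs 6: x=2 → posterior Gamma(23, 18)
obs 7: x=3 → posterior Gamma(26, 19)
obs 8: x=1 → posterior Gamma(27, 20)
obs 9: x=0 → posterior Gamma(27, 21)
obs 10: x=1 → posterior Gamma(28, 22)
obs 11: x=5 → posterior Gamma(33, 23)
obs 12: x=1 → posterior Gamma(34, 24)
obs 13: x=0 → posterior Gamma(34, 25)

33/25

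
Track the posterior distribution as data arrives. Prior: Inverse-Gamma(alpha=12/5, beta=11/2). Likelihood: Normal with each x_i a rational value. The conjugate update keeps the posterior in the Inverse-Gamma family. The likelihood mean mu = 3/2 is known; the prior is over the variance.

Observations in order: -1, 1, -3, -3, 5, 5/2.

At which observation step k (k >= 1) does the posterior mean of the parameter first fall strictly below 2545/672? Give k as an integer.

obs 1: x=-1 → posterior Inverse-Gamma(29/10, 69/8)
obs 2: x=1 → posterior Inverse-Gamma(17/5, 35/4)
obs 3: x=-3 → posterior Inverse-Gamma(39/10, 151/8)
obs 4: x=-3 → posterior Inverse-Gamma(22/5, 29)
obs 5: x=5 → posterior Inverse-Gamma(49/10, 281/8)
obs 6: x=5/2 → posterior Inverse-Gamma(27/5, 285/8)

k = 2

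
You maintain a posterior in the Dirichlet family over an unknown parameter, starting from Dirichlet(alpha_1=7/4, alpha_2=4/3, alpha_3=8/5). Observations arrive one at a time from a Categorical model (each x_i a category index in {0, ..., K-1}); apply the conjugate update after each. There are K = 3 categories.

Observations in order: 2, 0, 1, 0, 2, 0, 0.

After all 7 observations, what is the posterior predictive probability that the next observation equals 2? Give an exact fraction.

216/701

obs 1: x=2 → posterior Dirichlet(7/4, 4/3, 13/5)
obs 2: x=0 → posterior Dirichlet(11/4, 4/3, 13/5)
obs 3: x=1 → posterior Dirichlet(11/4, 7/3, 13/5)
obs 4: x=0 → posterior Dirichlet(15/4, 7/3, 13/5)
obs 5: x=2 → posterior Dirichlet(15/4, 7/3, 18/5)
obs 6: x=0 → posterior Dirichlet(19/4, 7/3, 18/5)
obs 7: x=0 → posterior Dirichlet(23/4, 7/3, 18/5)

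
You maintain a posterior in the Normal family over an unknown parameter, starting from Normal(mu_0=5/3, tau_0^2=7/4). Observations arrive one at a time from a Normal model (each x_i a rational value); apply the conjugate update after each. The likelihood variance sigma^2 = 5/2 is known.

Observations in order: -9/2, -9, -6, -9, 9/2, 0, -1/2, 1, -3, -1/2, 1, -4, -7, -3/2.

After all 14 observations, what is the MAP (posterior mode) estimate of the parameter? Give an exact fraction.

obs 1: x=-9/2 → posterior Normal(-89/102, 35/34)
obs 2: x=-9 → posterior Normal(-467/144, 35/48)
obs 3: x=-6 → posterior Normal(-719/186, 35/62)
obs 4: x=-9 → posterior Normal(-1097/228, 35/76)
obs 5: x=9/2 → posterior Normal(-454/135, 7/18)
obs 6: x=0 → posterior Normal(-227/78, 35/104)
obs 7: x=-1/2 → posterior Normal(-929/354, 35/118)
obs 8: x=1 → posterior Normal(-887/396, 35/132)
obs 9: x=-3 → posterior Normal(-1013/438, 35/146)
obs 10: x=-1/2 → posterior Normal(-517/240, 7/32)
obs 11: x=1 → posterior Normal(-496/261, 35/174)
obs 12: x=-4 → posterior Normal(-290/141, 35/188)
obs 13: x=-7 → posterior Normal(-727/303, 35/202)
obs 14: x=-3/2 → posterior Normal(-1517/648, 35/216)

-1517/648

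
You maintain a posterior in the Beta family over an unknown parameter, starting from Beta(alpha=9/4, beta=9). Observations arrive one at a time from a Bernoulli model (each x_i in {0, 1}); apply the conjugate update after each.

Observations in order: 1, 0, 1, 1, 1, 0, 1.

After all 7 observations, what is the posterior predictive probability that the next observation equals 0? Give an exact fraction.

44/73

obs 1: x=1 → posterior Beta(13/4, 9)
obs 2: x=0 → posterior Beta(13/4, 10)
obs 3: x=1 → posterior Beta(17/4, 10)
obs 4: x=1 → posterior Beta(21/4, 10)
obs 5: x=1 → posterior Beta(25/4, 10)
obs 6: x=0 → posterior Beta(25/4, 11)
obs 7: x=1 → posterior Beta(29/4, 11)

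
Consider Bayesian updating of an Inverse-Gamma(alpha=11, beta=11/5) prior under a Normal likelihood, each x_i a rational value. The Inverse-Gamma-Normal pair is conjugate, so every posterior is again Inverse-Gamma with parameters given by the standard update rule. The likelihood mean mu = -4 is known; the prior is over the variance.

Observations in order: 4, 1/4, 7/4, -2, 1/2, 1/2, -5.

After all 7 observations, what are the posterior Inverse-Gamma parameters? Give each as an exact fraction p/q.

alpha=29/2, beta=6601/80

obs 1: x=4 → posterior Inverse-Gamma(23/2, 171/5)
obs 2: x=1/4 → posterior Inverse-Gamma(12, 6917/160)
obs 3: x=7/4 → posterior Inverse-Gamma(25/2, 4781/80)
obs 4: x=-2 → posterior Inverse-Gamma(13, 4941/80)
obs 5: x=1/2 → posterior Inverse-Gamma(27/2, 5751/80)
obs 6: x=1/2 → posterior Inverse-Gamma(14, 6561/80)
obs 7: x=-5 → posterior Inverse-Gamma(29/2, 6601/80)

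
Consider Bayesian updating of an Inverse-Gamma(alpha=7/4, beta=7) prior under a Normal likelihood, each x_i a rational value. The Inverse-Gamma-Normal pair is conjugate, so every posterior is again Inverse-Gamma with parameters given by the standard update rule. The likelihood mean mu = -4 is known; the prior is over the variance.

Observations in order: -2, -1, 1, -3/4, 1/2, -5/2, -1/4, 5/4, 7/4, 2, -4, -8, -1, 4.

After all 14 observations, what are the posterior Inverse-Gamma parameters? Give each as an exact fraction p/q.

alpha=35/4, beta=1139/8

obs 1: x=-2 → posterior Inverse-Gamma(9/4, 9)
obs 2: x=-1 → posterior Inverse-Gamma(11/4, 27/2)
obs 3: x=1 → posterior Inverse-Gamma(13/4, 26)
obs 4: x=-3/4 → posterior Inverse-Gamma(15/4, 1001/32)
obs 5: x=1/2 → posterior Inverse-Gamma(17/4, 1325/32)
obs 6: x=-5/2 → posterior Inverse-Gamma(19/4, 1361/32)
obs 7: x=-1/4 → posterior Inverse-Gamma(21/4, 793/16)
obs 8: x=5/4 → posterior Inverse-Gamma(23/4, 2027/32)
obs 9: x=7/4 → posterior Inverse-Gamma(25/4, 639/8)
obs 10: x=2 → posterior Inverse-Gamma(27/4, 783/8)
obs 11: x=-4 → posterior Inverse-Gamma(29/4, 783/8)
obs 12: x=-8 → posterior Inverse-Gamma(31/4, 847/8)
obs 13: x=-1 → posterior Inverse-Gamma(33/4, 883/8)
obs 14: x=4 → posterior Inverse-Gamma(35/4, 1139/8)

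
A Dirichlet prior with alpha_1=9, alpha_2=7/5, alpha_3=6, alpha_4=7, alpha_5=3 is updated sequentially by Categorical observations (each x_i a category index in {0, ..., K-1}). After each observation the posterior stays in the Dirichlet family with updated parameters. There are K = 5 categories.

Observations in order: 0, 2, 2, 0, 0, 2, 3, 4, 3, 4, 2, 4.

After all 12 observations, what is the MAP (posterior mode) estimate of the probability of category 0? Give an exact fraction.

55/167

obs 1: x=0 → posterior Dirichlet(10, 7/5, 6, 7, 3)
obs 2: x=2 → posterior Dirichlet(10, 7/5, 7, 7, 3)
obs 3: x=2 → posterior Dirichlet(10, 7/5, 8, 7, 3)
obs 4: x=0 → posterior Dirichlet(11, 7/5, 8, 7, 3)
obs 5: x=0 → posterior Dirichlet(12, 7/5, 8, 7, 3)
obs 6: x=2 → posterior Dirichlet(12, 7/5, 9, 7, 3)
obs 7: x=3 → posterior Dirichlet(12, 7/5, 9, 8, 3)
obs 8: x=4 → posterior Dirichlet(12, 7/5, 9, 8, 4)
obs 9: x=3 → posterior Dirichlet(12, 7/5, 9, 9, 4)
obs 10: x=4 → posterior Dirichlet(12, 7/5, 9, 9, 5)
obs 11: x=2 → posterior Dirichlet(12, 7/5, 10, 9, 5)
obs 12: x=4 → posterior Dirichlet(12, 7/5, 10, 9, 6)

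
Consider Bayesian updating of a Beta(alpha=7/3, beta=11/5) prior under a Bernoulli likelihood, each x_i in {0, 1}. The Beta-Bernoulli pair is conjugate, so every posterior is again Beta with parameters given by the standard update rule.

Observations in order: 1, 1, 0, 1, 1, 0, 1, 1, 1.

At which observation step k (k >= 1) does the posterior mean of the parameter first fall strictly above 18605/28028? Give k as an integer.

k = 5

obs 1: x=1 → posterior Beta(10/3, 11/5)
obs 2: x=1 → posterior Beta(13/3, 11/5)
obs 3: x=0 → posterior Beta(13/3, 16/5)
obs 4: x=1 → posterior Beta(16/3, 16/5)
obs 5: x=1 → posterior Beta(19/3, 16/5)
obs 6: x=0 → posterior Beta(19/3, 21/5)
obs 7: x=1 → posterior Beta(22/3, 21/5)
obs 8: x=1 → posterior Beta(25/3, 21/5)
obs 9: x=1 → posterior Beta(28/3, 21/5)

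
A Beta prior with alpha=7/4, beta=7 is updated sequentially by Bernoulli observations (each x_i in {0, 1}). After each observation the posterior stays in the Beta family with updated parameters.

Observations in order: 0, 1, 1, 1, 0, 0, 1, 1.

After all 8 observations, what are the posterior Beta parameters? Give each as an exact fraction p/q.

alpha=27/4, beta=10

obs 1: x=0 → posterior Beta(7/4, 8)
obs 2: x=1 → posterior Beta(11/4, 8)
obs 3: x=1 → posterior Beta(15/4, 8)
obs 4: x=1 → posterior Beta(19/4, 8)
obs 5: x=0 → posterior Beta(19/4, 9)
obs 6: x=0 → posterior Beta(19/4, 10)
obs 7: x=1 → posterior Beta(23/4, 10)
obs 8: x=1 → posterior Beta(27/4, 10)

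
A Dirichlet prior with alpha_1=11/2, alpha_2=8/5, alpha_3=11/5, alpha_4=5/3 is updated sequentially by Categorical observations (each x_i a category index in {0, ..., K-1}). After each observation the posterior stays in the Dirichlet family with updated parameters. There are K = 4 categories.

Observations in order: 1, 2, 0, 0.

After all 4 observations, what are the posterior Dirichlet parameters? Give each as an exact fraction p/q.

obs 1: x=1 → posterior Dirichlet(11/2, 13/5, 11/5, 5/3)
obs 2: x=2 → posterior Dirichlet(11/2, 13/5, 16/5, 5/3)
obs 3: x=0 → posterior Dirichlet(13/2, 13/5, 16/5, 5/3)
obs 4: x=0 → posterior Dirichlet(15/2, 13/5, 16/5, 5/3)

alpha_1=15/2, alpha_2=13/5, alpha_3=16/5, alpha_4=5/3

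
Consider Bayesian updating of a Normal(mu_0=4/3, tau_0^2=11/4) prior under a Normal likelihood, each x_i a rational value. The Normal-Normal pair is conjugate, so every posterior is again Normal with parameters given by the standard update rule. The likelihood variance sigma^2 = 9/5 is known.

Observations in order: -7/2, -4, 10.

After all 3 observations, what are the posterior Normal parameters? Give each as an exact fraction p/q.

obs 1: x=-7/2 → posterior Normal(-289/182, 99/91)
obs 2: x=-4 → posterior Normal(-729/292, 99/146)
obs 3: x=10 → posterior Normal(371/402, 33/67)

mu_0=371/402, tau_0^2=33/67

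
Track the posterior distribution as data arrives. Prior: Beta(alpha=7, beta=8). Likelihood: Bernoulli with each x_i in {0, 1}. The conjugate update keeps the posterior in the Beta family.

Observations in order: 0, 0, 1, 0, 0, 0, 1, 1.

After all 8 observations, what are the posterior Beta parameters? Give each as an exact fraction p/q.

obs 1: x=0 → posterior Beta(7, 9)
obs 2: x=0 → posterior Beta(7, 10)
obs 3: x=1 → posterior Beta(8, 10)
obs 4: x=0 → posterior Beta(8, 11)
obs 5: x=0 → posterior Beta(8, 12)
obs 6: x=0 → posterior Beta(8, 13)
obs 7: x=1 → posterior Beta(9, 13)
obs 8: x=1 → posterior Beta(10, 13)

alpha=10, beta=13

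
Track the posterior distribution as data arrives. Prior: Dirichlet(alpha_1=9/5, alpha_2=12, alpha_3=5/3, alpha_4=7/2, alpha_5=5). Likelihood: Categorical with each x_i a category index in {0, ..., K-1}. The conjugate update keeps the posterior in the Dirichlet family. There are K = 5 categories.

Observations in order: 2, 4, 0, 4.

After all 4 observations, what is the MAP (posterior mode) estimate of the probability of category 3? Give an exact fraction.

obs 1: x=2 → posterior Dirichlet(9/5, 12, 8/3, 7/2, 5)
obs 2: x=4 → posterior Dirichlet(9/5, 12, 8/3, 7/2, 6)
obs 3: x=0 → posterior Dirichlet(14/5, 12, 8/3, 7/2, 6)
obs 4: x=4 → posterior Dirichlet(14/5, 12, 8/3, 7/2, 7)

75/689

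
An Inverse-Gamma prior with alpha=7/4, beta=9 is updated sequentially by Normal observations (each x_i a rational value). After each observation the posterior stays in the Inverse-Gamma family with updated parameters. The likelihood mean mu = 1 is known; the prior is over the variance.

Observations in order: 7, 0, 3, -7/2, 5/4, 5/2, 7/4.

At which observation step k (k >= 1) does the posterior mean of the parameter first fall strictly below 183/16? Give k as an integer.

k = 6

obs 1: x=7 → posterior Inverse-Gamma(9/4, 27)
obs 2: x=0 → posterior Inverse-Gamma(11/4, 55/2)
obs 3: x=3 → posterior Inverse-Gamma(13/4, 59/2)
obs 4: x=-7/2 → posterior Inverse-Gamma(15/4, 317/8)
obs 5: x=5/4 → posterior Inverse-Gamma(17/4, 1269/32)
obs 6: x=5/2 → posterior Inverse-Gamma(19/4, 1305/32)
obs 7: x=7/4 → posterior Inverse-Gamma(21/4, 657/16)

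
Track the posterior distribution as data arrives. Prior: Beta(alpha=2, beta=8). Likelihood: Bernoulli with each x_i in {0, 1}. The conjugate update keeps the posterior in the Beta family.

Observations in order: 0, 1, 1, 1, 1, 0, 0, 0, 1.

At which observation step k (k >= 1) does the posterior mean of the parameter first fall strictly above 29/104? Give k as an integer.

obs 1: x=0 → posterior Beta(2, 9)
obs 2: x=1 → posterior Beta(3, 9)
obs 3: x=1 → posterior Beta(4, 9)
obs 4: x=1 → posterior Beta(5, 9)
obs 5: x=1 → posterior Beta(6, 9)
obs 6: x=0 → posterior Beta(6, 10)
obs 7: x=0 → posterior Beta(6, 11)
obs 8: x=0 → posterior Beta(6, 12)
obs 9: x=1 → posterior Beta(7, 12)

k = 3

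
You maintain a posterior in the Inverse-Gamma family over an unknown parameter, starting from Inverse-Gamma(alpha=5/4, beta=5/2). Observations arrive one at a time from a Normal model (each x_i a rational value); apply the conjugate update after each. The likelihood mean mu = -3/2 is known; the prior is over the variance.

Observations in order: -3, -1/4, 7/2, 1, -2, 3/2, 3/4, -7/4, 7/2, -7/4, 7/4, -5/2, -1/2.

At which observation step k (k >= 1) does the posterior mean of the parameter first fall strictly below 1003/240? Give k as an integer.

obs 1: x=-3 → posterior Inverse-Gamma(7/4, 29/8)
obs 2: x=-1/4 → posterior Inverse-Gamma(9/4, 141/32)
obs 3: x=7/2 → posterior Inverse-Gamma(11/4, 541/32)
obs 4: x=1 → posterior Inverse-Gamma(13/4, 641/32)
obs 5: x=-2 → posterior Inverse-Gamma(15/4, 645/32)
obs 6: x=3/2 → posterior Inverse-Gamma(17/4, 789/32)
obs 7: x=3/4 → posterior Inverse-Gamma(19/4, 435/16)
obs 8: x=-7/4 → posterior Inverse-Gamma(21/4, 871/32)
obs 9: x=7/2 → posterior Inverse-Gamma(23/4, 1271/32)
obs 10: x=-7/4 → posterior Inverse-Gamma(25/4, 159/4)
obs 11: x=7/4 → posterior Inverse-Gamma(27/4, 1441/32)
obs 12: x=-5/2 → posterior Inverse-Gamma(29/4, 1457/32)
obs 13: x=-1/2 → posterior Inverse-Gamma(31/4, 1473/32)

k = 2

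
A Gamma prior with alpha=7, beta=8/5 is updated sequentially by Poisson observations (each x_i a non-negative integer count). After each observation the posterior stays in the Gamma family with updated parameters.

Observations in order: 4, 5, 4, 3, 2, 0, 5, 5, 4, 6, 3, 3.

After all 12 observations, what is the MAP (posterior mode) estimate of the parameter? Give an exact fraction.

obs 1: x=4 → posterior Gamma(11, 13/5)
obs 2: x=5 → posterior Gamma(16, 18/5)
obs 3: x=4 → posterior Gamma(20, 23/5)
obs 4: x=3 → posterior Gamma(23, 28/5)
obs 5: x=2 → posterior Gamma(25, 33/5)
obs 6: x=0 → posterior Gamma(25, 38/5)
obs 7: x=5 → posterior Gamma(30, 43/5)
obs 8: x=5 → posterior Gamma(35, 48/5)
obs 9: x=4 → posterior Gamma(39, 53/5)
obs 10: x=6 → posterior Gamma(45, 58/5)
obs 11: x=3 → posterior Gamma(48, 63/5)
obs 12: x=3 → posterior Gamma(51, 68/5)

125/34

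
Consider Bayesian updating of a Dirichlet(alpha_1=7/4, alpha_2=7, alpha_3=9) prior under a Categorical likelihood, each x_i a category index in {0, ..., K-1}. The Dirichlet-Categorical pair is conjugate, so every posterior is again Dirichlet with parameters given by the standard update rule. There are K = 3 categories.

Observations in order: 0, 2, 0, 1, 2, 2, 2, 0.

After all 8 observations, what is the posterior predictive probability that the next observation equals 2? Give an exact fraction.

obs 1: x=0 → posterior Dirichlet(11/4, 7, 9)
obs 2: x=2 → posterior Dirichlet(11/4, 7, 10)
obs 3: x=0 → posterior Dirichlet(15/4, 7, 10)
obs 4: x=1 → posterior Dirichlet(15/4, 8, 10)
obs 5: x=2 → posterior Dirichlet(15/4, 8, 11)
obs 6: x=2 → posterior Dirichlet(15/4, 8, 12)
obs 7: x=2 → posterior Dirichlet(15/4, 8, 13)
obs 8: x=0 → posterior Dirichlet(19/4, 8, 13)

52/103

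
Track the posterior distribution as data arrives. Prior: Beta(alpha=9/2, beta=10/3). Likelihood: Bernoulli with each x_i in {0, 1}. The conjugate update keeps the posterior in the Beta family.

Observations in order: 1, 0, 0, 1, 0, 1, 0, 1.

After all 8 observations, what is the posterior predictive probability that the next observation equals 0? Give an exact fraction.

obs 1: x=1 → posterior Beta(11/2, 10/3)
obs 2: x=0 → posterior Beta(11/2, 13/3)
obs 3: x=0 → posterior Beta(11/2, 16/3)
obs 4: x=1 → posterior Beta(13/2, 16/3)
obs 5: x=0 → posterior Beta(13/2, 19/3)
obs 6: x=1 → posterior Beta(15/2, 19/3)
obs 7: x=0 → posterior Beta(15/2, 22/3)
obs 8: x=1 → posterior Beta(17/2, 22/3)

44/95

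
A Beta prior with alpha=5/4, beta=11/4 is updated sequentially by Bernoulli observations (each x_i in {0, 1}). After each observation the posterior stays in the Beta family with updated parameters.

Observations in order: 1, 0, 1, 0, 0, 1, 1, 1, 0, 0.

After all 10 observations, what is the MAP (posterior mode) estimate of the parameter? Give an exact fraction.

obs 1: x=1 → posterior Beta(9/4, 11/4)
obs 2: x=0 → posterior Beta(9/4, 15/4)
obs 3: x=1 → posterior Beta(13/4, 15/4)
obs 4: x=0 → posterior Beta(13/4, 19/4)
obs 5: x=0 → posterior Beta(13/4, 23/4)
obs 6: x=1 → posterior Beta(17/4, 23/4)
obs 7: x=1 → posterior Beta(21/4, 23/4)
obs 8: x=1 → posterior Beta(25/4, 23/4)
obs 9: x=0 → posterior Beta(25/4, 27/4)
obs 10: x=0 → posterior Beta(25/4, 31/4)

7/16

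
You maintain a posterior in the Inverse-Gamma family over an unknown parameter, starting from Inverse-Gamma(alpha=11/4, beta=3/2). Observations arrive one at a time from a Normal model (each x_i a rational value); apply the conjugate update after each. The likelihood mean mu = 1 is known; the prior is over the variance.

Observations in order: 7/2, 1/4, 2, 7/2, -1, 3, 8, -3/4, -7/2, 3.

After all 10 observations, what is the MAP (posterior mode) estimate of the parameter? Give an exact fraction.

obs 1: x=7/2 → posterior Inverse-Gamma(13/4, 37/8)
obs 2: x=1/4 → posterior Inverse-Gamma(15/4, 157/32)
obs 3: x=2 → posterior Inverse-Gamma(17/4, 173/32)
obs 4: x=7/2 → posterior Inverse-Gamma(19/4, 273/32)
obs 5: x=-1 → posterior Inverse-Gamma(21/4, 337/32)
obs 6: x=3 → posterior Inverse-Gamma(23/4, 401/32)
obs 7: x=8 → posterior Inverse-Gamma(25/4, 1185/32)
obs 8: x=-3/4 → posterior Inverse-Gamma(27/4, 617/16)
obs 9: x=-7/2 → posterior Inverse-Gamma(29/4, 779/16)
obs 10: x=3 → posterior Inverse-Gamma(31/4, 811/16)

811/140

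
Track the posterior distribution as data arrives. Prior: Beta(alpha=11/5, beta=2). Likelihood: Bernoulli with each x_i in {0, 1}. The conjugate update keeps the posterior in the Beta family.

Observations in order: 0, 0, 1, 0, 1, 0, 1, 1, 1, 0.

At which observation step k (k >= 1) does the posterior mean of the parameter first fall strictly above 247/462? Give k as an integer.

obs 1: x=0 → posterior Beta(11/5, 3)
obs 2: x=0 → posterior Beta(11/5, 4)
obs 3: x=1 → posterior Beta(16/5, 4)
obs 4: x=0 → posterior Beta(16/5, 5)
obs 5: x=1 → posterior Beta(21/5, 5)
obs 6: x=0 → posterior Beta(21/5, 6)
obs 7: x=1 → posterior Beta(26/5, 6)
obs 8: x=1 → posterior Beta(31/5, 6)
obs 9: x=1 → posterior Beta(36/5, 6)
obs 10: x=0 → posterior Beta(36/5, 7)

k = 9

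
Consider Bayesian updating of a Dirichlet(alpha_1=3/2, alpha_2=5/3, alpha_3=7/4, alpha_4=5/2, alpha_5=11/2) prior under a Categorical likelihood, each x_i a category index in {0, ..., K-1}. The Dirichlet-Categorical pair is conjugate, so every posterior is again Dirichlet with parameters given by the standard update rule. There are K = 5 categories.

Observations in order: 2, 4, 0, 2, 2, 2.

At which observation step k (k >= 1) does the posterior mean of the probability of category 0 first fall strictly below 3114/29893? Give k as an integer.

obs 1: x=2 → posterior Dirichlet(3/2, 5/3, 11/4, 5/2, 11/2)
obs 2: x=4 → posterior Dirichlet(3/2, 5/3, 11/4, 5/2, 13/2)
obs 3: x=0 → posterior Dirichlet(5/2, 5/3, 11/4, 5/2, 13/2)
obs 4: x=2 → posterior Dirichlet(5/2, 5/3, 15/4, 5/2, 13/2)
obs 5: x=2 → posterior Dirichlet(5/2, 5/3, 19/4, 5/2, 13/2)
obs 6: x=2 → posterior Dirichlet(5/2, 5/3, 23/4, 5/2, 13/2)

k = 2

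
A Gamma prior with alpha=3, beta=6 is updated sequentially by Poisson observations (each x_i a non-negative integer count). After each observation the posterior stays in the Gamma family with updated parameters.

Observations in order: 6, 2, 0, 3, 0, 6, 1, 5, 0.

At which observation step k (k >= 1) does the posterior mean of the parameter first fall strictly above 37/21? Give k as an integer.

k = 8

obs 1: x=6 → posterior Gamma(9, 7)
obs 2: x=2 → posterior Gamma(11, 8)
obs 3: x=0 → posterior Gamma(11, 9)
obs 4: x=3 → posterior Gamma(14, 10)
obs 5: x=0 → posterior Gamma(14, 11)
obs 6: x=6 → posterior Gamma(20, 12)
obs 7: x=1 → posterior Gamma(21, 13)
obs 8: x=5 → posterior Gamma(26, 14)
obs 9: x=0 → posterior Gamma(26, 15)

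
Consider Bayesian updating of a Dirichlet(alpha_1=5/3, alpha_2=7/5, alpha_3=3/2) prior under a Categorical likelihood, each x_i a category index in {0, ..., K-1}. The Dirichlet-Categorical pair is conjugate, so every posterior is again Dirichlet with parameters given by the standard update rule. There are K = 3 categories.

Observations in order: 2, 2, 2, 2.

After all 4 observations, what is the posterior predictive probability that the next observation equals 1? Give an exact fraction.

42/257

obs 1: x=2 → posterior Dirichlet(5/3, 7/5, 5/2)
obs 2: x=2 → posterior Dirichlet(5/3, 7/5, 7/2)
obs 3: x=2 → posterior Dirichlet(5/3, 7/5, 9/2)
obs 4: x=2 → posterior Dirichlet(5/3, 7/5, 11/2)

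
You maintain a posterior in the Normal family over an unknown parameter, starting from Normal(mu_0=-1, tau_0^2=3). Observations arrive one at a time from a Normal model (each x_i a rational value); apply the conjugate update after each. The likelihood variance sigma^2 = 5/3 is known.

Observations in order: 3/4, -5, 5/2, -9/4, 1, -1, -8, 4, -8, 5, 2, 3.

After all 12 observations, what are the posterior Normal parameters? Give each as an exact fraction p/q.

obs 1: x=3/4 → posterior Normal(1/8, 15/14)
obs 2: x=-5 → posterior Normal(-173/92, 15/23)
obs 3: x=5/2 → posterior Normal(-83/128, 15/32)
obs 4: x=-9/4 → posterior Normal(-1, 15/41)
obs 5: x=1 → posterior Normal(-16/25, 3/10)
obs 6: x=-1 → posterior Normal(-41/59, 15/59)
obs 7: x=-8 → posterior Normal(-113/68, 15/68)
obs 8: x=4 → posterior Normal(-1, 15/77)
obs 9: x=-8 → posterior Normal(-149/86, 15/86)
obs 10: x=5 → posterior Normal(-104/95, 3/19)
obs 11: x=2 → posterior Normal(-43/52, 15/104)
obs 12: x=3 → posterior Normal(-59/113, 15/113)

mu_0=-59/113, tau_0^2=15/113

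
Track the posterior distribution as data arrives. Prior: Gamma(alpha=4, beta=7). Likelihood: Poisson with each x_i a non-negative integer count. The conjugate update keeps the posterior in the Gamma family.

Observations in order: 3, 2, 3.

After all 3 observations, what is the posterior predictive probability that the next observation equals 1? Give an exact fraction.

obs 1: x=3 → posterior Gamma(7, 8)
obs 2: x=2 → posterior Gamma(9, 9)
obs 3: x=3 → posterior Gamma(12, 10)

12000000000000/34522712143931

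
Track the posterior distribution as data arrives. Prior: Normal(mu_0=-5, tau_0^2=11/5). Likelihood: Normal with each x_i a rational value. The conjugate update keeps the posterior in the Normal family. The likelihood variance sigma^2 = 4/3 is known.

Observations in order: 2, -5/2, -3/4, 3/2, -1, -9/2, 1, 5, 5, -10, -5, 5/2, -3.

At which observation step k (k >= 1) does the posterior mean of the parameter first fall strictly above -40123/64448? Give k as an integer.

k = 4

obs 1: x=2 → posterior Normal(-34/53, 44/53)
obs 2: x=-5/2 → posterior Normal(-233/172, 22/43)
obs 3: x=-3/4 → posterior Normal(-565/476, 44/119)
obs 4: x=3/2 → posterior Normal(-367/608, 11/38)
obs 5: x=-1 → posterior Normal(-499/740, 44/185)
obs 6: x=-9/2 → posterior Normal(-1093/872, 22/109)
obs 7: x=1 → posterior Normal(-961/1004, 44/251)
obs 8: x=5 → posterior Normal(-301/1136, 11/71)
obs 9: x=5 → posterior Normal(359/1268, 44/317)
obs 10: x=-10 → posterior Normal(-961/1400, 22/175)
obs 11: x=-5 → posterior Normal(-1621/1532, 44/383)
obs 12: x=5/2 → posterior Normal(-1291/1664, 11/104)
obs 13: x=-3 → posterior Normal(-1687/1796, 44/449)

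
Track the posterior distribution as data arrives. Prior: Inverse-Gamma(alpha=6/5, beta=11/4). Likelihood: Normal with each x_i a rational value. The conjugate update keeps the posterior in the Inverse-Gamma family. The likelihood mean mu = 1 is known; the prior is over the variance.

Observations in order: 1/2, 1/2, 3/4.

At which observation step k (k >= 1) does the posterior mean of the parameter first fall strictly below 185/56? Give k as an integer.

k = 2

obs 1: x=1/2 → posterior Inverse-Gamma(17/10, 23/8)
obs 2: x=1/2 → posterior Inverse-Gamma(11/5, 3)
obs 3: x=3/4 → posterior Inverse-Gamma(27/10, 97/32)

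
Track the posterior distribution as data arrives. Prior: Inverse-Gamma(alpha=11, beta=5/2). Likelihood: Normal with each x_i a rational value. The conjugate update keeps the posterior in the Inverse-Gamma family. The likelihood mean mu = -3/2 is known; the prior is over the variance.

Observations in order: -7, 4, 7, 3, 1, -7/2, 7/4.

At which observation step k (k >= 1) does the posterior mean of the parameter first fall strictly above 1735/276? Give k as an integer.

obs 1: x=-7 → posterior Inverse-Gamma(23/2, 141/8)
obs 2: x=4 → posterior Inverse-Gamma(12, 131/4)
obs 3: x=7 → posterior Inverse-Gamma(25/2, 551/8)
obs 4: x=3 → posterior Inverse-Gamma(13, 79)
obs 5: x=1 → posterior Inverse-Gamma(27/2, 657/8)
obs 6: x=-7/2 → posterior Inverse-Gamma(14, 673/8)
obs 7: x=7/4 → posterior Inverse-Gamma(29/2, 2861/32)

k = 4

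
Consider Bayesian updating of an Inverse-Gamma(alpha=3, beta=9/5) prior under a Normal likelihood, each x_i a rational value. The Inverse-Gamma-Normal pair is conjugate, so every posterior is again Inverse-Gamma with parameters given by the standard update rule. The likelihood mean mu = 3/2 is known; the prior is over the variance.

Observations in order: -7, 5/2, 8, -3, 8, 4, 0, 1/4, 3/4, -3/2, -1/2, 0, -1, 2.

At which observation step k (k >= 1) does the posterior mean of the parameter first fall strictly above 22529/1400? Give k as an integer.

k = 3

obs 1: x=-7 → posterior Inverse-Gamma(7/2, 1517/40)
obs 2: x=5/2 → posterior Inverse-Gamma(4, 1537/40)
obs 3: x=8 → posterior Inverse-Gamma(9/2, 1191/20)
obs 4: x=-3 → posterior Inverse-Gamma(5, 2787/40)
obs 5: x=8 → posterior Inverse-Gamma(11/2, 454/5)
obs 6: x=4 → posterior Inverse-Gamma(6, 3757/40)
obs 7: x=0 → posterior Inverse-Gamma(13/2, 1901/20)
obs 8: x=1/4 → posterior Inverse-Gamma(7, 15333/160)
obs 9: x=3/4 → posterior Inverse-Gamma(15/2, 7689/80)
obs 10: x=-3/2 → posterior Inverse-Gamma(8, 8049/80)
obs 11: x=-1/2 → posterior Inverse-Gamma(17/2, 8209/80)
obs 12: x=0 → posterior Inverse-Gamma(9, 8299/80)
obs 13: x=-1 → posterior Inverse-Gamma(19/2, 8549/80)
obs 14: x=2 → posterior Inverse-Gamma(10, 8559/80)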